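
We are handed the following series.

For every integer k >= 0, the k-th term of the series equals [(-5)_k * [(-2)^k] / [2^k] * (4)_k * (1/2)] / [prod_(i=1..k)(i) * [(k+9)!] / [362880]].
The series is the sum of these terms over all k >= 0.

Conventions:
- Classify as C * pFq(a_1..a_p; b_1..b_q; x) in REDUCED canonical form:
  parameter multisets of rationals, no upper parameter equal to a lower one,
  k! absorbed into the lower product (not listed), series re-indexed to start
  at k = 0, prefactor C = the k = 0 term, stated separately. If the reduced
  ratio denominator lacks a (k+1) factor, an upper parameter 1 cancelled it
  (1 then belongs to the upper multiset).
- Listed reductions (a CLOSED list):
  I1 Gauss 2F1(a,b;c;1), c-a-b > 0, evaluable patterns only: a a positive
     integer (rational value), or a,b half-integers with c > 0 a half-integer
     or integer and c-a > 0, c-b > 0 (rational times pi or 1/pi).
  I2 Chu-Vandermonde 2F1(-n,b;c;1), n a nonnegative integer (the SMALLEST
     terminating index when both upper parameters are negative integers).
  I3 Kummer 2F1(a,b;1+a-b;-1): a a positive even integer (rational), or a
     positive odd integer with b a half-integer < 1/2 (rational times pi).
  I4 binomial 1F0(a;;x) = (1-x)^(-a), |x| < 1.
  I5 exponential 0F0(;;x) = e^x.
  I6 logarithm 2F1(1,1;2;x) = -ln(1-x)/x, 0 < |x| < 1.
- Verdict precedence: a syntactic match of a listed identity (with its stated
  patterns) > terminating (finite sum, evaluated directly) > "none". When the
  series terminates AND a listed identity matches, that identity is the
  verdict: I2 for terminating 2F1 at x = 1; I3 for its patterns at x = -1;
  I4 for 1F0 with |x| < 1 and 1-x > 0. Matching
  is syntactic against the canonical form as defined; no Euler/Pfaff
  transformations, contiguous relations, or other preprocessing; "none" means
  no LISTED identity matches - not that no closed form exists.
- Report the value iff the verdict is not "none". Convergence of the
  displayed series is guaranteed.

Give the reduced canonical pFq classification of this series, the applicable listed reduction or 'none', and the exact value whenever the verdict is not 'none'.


Key step: t_0 = 1/2 here, and the product of the first k integers (C = 1/2, x = -1) is k!.
Consecutive-term ratio: r(k) = (-1) * (k-5) (k+4) / [(k+10) (k+1)] - rational in k. x = (-1); t_0 = 1/2; negate the roots.

With C = 1/2: the canonical form is 2F1(-5, 4; 10; -1). Verdict (x = -1): the Kummer evaluation I3 applies (x = -1; c = 10 equals 1+a-b for upper {-5, 4}: listed pattern). Exact value: 3.


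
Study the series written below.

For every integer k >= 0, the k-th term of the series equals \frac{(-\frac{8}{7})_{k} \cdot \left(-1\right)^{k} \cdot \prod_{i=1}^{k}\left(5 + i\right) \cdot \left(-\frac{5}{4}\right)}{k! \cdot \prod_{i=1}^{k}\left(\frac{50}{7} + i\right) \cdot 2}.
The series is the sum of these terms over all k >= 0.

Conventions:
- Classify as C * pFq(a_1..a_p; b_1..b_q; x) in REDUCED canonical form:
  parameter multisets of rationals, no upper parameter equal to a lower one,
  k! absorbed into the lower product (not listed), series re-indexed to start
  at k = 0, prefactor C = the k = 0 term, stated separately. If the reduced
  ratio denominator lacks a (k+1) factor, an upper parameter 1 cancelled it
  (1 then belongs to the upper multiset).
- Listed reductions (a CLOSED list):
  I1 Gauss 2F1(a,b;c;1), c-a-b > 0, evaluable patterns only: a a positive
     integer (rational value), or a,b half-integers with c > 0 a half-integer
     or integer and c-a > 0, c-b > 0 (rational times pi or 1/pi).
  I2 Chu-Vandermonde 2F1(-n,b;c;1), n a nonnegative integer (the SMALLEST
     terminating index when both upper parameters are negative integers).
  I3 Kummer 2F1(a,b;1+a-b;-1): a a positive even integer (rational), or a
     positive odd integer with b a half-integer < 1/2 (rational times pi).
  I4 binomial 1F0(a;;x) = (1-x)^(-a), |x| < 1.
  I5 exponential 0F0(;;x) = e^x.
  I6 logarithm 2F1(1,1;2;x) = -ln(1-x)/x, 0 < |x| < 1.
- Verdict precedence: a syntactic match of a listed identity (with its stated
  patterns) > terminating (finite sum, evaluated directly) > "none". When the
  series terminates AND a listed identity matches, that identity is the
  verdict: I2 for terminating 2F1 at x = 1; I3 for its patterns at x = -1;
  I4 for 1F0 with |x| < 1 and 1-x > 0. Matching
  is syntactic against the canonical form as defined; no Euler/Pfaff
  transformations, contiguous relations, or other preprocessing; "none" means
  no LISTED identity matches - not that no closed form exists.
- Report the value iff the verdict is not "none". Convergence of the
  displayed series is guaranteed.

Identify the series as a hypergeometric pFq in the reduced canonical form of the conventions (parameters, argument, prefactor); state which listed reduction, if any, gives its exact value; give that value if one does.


Key observation: with t_0 = -\frac{5}{8}, the lower running product (C = -5/8, x = -1) is a rising factorial.
Step ratio: r(k) = -1 * (k-\frac{8}{7}) (k+6) / [(k+\frac{57}{7}) (k+1)] - rational in k. x = -1; t_0 = -\frac{5}{8}; negate the roots.

With C = -\frac{5}{8}: the canonical form is 2F1(-\frac{8}{7}, 6; \frac{57}{7}; -1). Verdict: Kummer (I3) fires (x = -1; c = \frac{57}{7} equals 1+a-b for upper {-\frac{8}{7}, 6}: listed pattern). Hence: -\frac{3225}{2744}.


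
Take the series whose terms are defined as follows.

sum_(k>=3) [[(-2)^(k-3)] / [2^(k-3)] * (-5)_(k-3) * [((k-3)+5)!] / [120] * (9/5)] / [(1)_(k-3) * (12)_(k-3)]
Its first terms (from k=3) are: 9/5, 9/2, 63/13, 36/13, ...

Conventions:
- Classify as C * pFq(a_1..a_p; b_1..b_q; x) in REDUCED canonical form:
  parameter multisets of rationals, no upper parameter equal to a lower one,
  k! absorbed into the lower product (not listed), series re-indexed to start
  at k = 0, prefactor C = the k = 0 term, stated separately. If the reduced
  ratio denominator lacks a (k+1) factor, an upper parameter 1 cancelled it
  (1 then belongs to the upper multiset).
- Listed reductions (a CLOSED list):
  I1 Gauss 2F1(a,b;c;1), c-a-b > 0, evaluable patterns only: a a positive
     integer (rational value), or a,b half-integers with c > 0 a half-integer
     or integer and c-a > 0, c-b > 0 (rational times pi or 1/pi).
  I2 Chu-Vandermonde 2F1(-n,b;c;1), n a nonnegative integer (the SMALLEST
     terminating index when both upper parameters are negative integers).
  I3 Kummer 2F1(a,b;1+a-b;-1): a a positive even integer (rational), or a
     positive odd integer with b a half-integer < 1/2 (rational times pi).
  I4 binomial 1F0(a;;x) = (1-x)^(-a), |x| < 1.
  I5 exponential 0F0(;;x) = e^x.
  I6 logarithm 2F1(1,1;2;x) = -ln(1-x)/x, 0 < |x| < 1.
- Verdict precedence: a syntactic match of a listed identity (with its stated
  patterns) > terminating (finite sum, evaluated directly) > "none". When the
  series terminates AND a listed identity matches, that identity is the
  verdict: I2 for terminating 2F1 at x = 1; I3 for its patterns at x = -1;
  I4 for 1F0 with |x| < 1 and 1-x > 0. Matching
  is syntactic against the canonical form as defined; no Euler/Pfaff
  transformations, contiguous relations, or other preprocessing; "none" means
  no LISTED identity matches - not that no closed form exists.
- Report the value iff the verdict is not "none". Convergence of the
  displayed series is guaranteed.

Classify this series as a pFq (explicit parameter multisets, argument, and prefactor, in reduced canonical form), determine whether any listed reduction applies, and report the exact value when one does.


Canonical form: C = 9/5 times 2F1 with upper {-5, 6}, lower {12}, x = -1. Verdict (x = -1): Kummer's theorem (I3) applies (x = -1; c = 12 equals 1+a-b for upper {-5, 6}: listed pattern). Its exact value is 297/20.

The tell: x = (-1) and the two k-th powers (prefactor 9/5) combine into one argument.
Consecutive-term ratio: r(k) = (-1) * (k-5) (k+6) / [(k+12) (k+1)] - poly over poly, x = (-1) from leading terms; C = 9/5 at k = 0.


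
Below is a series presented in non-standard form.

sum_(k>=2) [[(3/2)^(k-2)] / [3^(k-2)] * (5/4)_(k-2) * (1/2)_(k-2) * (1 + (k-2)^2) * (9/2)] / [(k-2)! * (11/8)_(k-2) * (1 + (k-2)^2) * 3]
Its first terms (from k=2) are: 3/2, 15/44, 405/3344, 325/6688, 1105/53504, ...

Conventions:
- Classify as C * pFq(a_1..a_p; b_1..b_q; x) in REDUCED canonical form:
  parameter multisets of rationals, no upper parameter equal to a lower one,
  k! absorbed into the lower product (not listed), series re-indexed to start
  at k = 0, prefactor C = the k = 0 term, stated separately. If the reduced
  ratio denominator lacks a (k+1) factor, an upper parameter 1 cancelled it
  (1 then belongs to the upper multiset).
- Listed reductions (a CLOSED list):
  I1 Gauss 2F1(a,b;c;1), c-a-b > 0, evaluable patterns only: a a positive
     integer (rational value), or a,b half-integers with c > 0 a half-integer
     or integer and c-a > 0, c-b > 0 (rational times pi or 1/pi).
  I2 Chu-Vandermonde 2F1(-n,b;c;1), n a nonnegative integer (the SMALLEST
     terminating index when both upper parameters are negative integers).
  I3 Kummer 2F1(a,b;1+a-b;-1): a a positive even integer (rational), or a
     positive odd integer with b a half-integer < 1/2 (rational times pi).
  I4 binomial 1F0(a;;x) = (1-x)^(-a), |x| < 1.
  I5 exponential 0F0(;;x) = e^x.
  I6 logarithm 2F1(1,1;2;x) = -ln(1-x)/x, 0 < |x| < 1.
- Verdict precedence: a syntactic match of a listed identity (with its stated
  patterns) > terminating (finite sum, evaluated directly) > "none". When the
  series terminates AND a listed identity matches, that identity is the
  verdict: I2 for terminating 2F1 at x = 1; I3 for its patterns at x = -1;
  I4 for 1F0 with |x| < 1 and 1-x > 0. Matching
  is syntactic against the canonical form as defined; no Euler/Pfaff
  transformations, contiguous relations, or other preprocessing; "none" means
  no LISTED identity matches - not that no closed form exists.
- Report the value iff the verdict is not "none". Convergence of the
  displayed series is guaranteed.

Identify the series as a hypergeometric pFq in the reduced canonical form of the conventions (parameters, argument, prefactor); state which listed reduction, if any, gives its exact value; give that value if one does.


With C = 3/2: the canonical form is 2F1(1/2, 5/4; 11/8; 1/2). Verdict: no listed reduction: x = 1/2 and upper {1/2, 5/4} fail every I1-I6 pattern.

First insight: t_0 being 3/2, the two k-th powers (C = 3/2, x = 1/2) combine into one argument.
Term ratio: r(k) = (1/2) * (k+1/2) (k+5/4) / [(k+11/8) (k+1)] - rational in k. x = (1/2); t_0 = 3/2; negate the roots.


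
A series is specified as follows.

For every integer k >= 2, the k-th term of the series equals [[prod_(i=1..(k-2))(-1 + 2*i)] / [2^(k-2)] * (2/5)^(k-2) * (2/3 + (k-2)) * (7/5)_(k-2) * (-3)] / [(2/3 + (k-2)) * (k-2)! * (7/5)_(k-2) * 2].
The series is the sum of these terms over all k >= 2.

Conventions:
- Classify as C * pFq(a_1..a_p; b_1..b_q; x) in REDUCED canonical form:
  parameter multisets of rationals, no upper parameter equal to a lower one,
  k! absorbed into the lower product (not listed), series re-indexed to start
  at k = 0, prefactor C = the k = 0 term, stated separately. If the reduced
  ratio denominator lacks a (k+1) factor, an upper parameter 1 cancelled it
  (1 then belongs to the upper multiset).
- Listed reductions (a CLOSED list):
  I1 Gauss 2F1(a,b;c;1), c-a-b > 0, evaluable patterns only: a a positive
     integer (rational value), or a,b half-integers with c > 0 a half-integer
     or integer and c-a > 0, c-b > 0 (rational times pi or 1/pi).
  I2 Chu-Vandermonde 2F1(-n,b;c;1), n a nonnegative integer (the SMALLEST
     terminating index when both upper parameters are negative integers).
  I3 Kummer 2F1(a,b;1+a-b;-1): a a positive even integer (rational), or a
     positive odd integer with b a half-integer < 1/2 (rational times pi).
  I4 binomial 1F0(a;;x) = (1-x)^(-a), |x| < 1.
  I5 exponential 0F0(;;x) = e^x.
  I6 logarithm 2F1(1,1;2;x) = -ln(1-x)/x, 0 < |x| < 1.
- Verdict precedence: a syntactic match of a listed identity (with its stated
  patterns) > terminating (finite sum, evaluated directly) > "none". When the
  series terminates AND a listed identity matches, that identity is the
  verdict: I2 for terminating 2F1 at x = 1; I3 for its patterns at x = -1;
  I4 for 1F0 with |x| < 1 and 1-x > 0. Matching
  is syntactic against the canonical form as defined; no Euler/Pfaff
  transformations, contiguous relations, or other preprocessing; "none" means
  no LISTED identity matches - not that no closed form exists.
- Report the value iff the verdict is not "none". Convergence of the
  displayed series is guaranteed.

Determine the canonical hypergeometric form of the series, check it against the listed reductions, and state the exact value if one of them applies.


x = 2/5 here; the reduced form reads 1F0, upper {1/2}, lower {-}, C = -3/2. Verdict at x = 2/5: binomial (I4) matches (the 1F0 binomial series: exponent -1/2, x = 2/5). Sum: (-3/2) * (3/5)^(-1/2).

Structural cue: with t_0 = -3/2, the parameter 7/5 appears in both the upper and lower lists and cancels (alongside the other common factor).
Adjacent-term ratio: r(k) = (2/5) * (k+1/2) / [(k+1)] ; factor over Q: parameters, x = (2/5), and C = -3/2.


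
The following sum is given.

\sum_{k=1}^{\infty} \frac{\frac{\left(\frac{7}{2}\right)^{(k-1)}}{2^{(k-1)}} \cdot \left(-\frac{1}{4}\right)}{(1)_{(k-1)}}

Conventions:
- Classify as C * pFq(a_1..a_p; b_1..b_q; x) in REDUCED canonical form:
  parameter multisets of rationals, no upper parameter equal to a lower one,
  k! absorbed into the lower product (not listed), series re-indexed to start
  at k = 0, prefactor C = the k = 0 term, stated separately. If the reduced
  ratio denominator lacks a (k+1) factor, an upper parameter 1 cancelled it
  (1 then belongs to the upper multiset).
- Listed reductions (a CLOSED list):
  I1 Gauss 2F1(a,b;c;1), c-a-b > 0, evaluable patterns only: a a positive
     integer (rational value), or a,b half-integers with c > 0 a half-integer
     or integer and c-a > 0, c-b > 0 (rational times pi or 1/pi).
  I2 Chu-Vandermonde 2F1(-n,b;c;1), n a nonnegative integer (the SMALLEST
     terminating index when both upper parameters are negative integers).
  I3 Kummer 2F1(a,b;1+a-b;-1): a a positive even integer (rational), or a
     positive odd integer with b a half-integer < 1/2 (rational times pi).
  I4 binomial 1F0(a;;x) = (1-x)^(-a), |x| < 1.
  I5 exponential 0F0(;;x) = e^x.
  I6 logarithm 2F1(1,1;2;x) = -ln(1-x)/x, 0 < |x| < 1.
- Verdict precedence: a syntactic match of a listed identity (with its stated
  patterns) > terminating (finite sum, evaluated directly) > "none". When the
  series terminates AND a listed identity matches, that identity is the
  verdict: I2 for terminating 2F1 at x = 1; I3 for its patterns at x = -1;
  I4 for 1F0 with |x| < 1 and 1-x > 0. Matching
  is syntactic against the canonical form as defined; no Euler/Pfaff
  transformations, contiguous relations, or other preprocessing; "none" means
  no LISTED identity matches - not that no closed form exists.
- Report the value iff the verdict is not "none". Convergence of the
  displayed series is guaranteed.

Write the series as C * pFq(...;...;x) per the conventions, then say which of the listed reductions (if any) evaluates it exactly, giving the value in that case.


At argument \frac{7}{4}: a 0F0 with upper {-}, lower {-}, scaled by C = -\frac{1}{4}. Verdict: the I5 exponential reduction fires (the 0F0 exponential series at x = \frac{7}{4}). Exact value: \left(-\frac{1}{4}\right) \cdot e^{\frac{7}{4}}.

Key step: t_0 being -\frac{1}{4}, (1)_k (C = -1/4, x = 7/4) is k! itself.
Step ratio: r(k) = \frac{7}{4} * 1 / [(k+1)] - poly over poly, x = \frac{7}{4} from leading terms; C = -\frac{1}{4} at k = 0.


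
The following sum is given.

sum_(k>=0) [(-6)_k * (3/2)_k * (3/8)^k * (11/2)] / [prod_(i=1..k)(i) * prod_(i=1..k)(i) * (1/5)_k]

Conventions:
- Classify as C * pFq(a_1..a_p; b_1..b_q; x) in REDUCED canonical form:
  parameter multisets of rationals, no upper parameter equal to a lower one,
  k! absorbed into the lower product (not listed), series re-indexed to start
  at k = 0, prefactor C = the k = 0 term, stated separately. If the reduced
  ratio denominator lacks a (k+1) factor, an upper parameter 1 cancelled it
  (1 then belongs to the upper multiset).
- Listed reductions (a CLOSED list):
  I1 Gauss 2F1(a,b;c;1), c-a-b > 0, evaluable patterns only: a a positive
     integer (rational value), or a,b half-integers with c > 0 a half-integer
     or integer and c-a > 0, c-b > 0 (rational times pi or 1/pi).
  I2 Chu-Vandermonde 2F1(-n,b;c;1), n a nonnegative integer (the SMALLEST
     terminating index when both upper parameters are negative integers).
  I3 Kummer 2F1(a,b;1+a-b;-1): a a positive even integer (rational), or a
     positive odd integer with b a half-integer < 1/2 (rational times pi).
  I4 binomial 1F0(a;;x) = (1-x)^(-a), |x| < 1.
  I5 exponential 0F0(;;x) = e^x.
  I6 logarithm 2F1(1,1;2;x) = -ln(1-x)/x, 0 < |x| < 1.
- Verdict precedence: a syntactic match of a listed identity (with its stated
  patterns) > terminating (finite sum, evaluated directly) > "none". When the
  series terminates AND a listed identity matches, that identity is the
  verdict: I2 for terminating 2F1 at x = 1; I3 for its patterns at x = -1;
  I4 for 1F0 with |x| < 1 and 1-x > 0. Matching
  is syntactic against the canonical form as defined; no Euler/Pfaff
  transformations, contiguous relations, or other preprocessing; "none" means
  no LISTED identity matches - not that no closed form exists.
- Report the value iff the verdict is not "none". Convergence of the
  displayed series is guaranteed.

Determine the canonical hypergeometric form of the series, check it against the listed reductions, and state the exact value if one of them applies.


This is 11/2 * 2F2(-6, 3/2; 1/5, 1; 3/8) in reduced canonical form. Verdict: terminating at k = 6: the factor (-6)_k kills every later term; summing the 7 survivors is exact. Sum: -633035370631/34359738368.

Structural cue: with t_0 = 11/2, the product of the first k integers (C = 11/2, x = 3/8) is k!.
Adjacent-term ratio: r(k) = (3/8) * (k-6) (k+3/2) / [(k+1/5) (k+1) (k+1)] - rational; roots negated = parameters, x = (3/8), C = 11/2.


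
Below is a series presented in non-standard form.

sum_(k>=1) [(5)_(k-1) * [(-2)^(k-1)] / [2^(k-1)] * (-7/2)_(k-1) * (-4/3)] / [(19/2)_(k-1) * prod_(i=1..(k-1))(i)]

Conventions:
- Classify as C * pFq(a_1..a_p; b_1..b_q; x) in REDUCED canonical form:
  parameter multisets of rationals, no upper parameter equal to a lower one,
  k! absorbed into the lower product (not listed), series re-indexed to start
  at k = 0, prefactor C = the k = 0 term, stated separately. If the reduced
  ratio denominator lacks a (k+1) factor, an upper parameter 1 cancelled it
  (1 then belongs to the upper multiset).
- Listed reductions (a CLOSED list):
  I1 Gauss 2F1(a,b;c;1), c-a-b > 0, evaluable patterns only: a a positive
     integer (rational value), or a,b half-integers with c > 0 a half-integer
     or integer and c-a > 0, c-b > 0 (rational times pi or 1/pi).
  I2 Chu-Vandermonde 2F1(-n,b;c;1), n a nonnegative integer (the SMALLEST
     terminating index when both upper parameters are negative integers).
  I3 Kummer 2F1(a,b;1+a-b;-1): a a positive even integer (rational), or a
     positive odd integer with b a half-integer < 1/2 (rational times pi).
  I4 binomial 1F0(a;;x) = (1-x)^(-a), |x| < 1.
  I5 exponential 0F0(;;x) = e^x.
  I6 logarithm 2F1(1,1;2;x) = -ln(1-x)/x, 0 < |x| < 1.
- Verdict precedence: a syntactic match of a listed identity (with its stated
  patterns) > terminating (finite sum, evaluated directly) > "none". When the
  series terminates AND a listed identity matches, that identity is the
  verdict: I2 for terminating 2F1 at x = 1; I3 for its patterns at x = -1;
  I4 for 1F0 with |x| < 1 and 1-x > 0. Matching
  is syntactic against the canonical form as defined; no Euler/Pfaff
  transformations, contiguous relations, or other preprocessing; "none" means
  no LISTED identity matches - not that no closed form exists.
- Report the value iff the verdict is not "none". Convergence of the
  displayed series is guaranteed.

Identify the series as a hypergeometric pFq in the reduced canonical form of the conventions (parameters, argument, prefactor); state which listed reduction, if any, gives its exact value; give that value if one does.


The series (x = -1) is 2F1: upper {-7/2, 5}, lower {19/2}, prefactor -4/3. Verdict: the Kummer evaluation I3 matches (x = -1; c = 19/2 equals 1+a-b for upper {-7/2, 5}: listed pattern). Value: (-255255/131072) * pi.

Key observation: x = (-1) and the product of the first k integers (C = -4/3, x = -1) is k!.
Ratio: r(k) = (-1) * (k-7/2) (k+5) / [(k+19/2) (k+1)] - rational in k. x = (-1); t_0 = -4/3; negate the roots.


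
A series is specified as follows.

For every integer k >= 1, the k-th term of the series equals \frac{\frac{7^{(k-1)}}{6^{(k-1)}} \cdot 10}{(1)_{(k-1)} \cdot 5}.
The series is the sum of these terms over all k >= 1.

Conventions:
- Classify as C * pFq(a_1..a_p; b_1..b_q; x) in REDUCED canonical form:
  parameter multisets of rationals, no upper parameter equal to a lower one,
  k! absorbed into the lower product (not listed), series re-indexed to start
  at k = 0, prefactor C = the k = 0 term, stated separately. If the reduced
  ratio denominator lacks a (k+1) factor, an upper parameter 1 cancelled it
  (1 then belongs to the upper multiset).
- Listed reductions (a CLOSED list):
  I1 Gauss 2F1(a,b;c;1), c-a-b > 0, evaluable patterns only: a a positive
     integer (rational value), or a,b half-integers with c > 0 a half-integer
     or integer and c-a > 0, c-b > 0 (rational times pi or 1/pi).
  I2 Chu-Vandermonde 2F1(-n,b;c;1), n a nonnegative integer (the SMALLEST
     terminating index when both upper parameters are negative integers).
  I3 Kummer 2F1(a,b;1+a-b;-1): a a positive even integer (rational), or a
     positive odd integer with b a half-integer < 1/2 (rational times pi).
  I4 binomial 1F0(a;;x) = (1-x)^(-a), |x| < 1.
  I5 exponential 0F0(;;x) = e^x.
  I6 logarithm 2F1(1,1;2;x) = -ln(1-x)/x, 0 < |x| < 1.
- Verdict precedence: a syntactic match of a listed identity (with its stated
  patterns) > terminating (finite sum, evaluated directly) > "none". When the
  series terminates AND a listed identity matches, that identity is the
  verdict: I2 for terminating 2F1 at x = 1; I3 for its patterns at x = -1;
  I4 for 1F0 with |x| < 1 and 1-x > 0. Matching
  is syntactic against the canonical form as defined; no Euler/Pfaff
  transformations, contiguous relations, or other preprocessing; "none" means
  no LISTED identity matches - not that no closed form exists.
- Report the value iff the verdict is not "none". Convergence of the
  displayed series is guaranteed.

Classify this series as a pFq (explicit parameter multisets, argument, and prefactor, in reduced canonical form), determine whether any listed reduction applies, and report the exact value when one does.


At argument \frac{7}{6}: a 0F0 with upper {-}, lower {-}, scaled by C = 2. Verdict: the exponential series (I5) applies (the 0F0 exponential series at x = \frac{7}{6}). Exact value: 2 \cdot e^{\frac{7}{6}}.

First insight: t_0 = 2 here, and the constant factors (C = 2) combine into one prefactor.
Term ratio: r(k) = \frac{7}{6} * 1 / [(k+1)] - rational; roots negated = parameters, x = \frac{7}{6}, C = 2.


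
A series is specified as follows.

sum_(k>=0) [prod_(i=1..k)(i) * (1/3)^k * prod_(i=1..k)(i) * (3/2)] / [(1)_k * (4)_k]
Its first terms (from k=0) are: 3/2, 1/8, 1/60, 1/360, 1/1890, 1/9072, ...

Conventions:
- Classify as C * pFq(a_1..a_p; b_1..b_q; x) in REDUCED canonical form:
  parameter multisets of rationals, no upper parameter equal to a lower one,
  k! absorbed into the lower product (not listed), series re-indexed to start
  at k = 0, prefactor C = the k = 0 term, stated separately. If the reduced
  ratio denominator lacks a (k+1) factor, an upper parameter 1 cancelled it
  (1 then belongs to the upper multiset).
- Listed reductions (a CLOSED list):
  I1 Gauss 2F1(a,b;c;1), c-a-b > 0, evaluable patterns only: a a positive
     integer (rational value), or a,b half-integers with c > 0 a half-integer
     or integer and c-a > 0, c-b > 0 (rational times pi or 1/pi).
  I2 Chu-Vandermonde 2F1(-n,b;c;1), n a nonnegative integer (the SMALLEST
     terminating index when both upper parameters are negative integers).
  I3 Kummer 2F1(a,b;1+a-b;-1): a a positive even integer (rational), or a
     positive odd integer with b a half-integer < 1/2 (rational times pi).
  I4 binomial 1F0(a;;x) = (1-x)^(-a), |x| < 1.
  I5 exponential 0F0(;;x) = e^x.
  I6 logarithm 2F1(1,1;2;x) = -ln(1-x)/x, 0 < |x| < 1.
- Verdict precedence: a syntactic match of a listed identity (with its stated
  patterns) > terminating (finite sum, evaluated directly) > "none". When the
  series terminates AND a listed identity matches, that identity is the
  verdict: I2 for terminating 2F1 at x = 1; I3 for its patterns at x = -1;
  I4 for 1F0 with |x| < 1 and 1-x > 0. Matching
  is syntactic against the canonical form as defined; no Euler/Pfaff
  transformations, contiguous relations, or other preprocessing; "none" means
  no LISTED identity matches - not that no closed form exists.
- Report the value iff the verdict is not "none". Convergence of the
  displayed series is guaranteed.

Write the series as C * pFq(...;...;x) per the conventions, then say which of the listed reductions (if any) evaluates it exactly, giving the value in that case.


Classification (C = 3/2): 2F1 with upper {1, 1}, lower {4}, argument x = 1/3. Verdict: none. A 2F1 with upper {1, 1} fits none of I1-I6 at x = 1/3; the sum runs forever.

First insight: x = (1/3) and (1)_k (prefactor 3/2) is k! itself.
Term ratio: r(k) = (1/3) * (k+1) (k+1) / [(k+4) (k+1)] ; factor over Q: parameters, x = (1/3), and C = 3/2.


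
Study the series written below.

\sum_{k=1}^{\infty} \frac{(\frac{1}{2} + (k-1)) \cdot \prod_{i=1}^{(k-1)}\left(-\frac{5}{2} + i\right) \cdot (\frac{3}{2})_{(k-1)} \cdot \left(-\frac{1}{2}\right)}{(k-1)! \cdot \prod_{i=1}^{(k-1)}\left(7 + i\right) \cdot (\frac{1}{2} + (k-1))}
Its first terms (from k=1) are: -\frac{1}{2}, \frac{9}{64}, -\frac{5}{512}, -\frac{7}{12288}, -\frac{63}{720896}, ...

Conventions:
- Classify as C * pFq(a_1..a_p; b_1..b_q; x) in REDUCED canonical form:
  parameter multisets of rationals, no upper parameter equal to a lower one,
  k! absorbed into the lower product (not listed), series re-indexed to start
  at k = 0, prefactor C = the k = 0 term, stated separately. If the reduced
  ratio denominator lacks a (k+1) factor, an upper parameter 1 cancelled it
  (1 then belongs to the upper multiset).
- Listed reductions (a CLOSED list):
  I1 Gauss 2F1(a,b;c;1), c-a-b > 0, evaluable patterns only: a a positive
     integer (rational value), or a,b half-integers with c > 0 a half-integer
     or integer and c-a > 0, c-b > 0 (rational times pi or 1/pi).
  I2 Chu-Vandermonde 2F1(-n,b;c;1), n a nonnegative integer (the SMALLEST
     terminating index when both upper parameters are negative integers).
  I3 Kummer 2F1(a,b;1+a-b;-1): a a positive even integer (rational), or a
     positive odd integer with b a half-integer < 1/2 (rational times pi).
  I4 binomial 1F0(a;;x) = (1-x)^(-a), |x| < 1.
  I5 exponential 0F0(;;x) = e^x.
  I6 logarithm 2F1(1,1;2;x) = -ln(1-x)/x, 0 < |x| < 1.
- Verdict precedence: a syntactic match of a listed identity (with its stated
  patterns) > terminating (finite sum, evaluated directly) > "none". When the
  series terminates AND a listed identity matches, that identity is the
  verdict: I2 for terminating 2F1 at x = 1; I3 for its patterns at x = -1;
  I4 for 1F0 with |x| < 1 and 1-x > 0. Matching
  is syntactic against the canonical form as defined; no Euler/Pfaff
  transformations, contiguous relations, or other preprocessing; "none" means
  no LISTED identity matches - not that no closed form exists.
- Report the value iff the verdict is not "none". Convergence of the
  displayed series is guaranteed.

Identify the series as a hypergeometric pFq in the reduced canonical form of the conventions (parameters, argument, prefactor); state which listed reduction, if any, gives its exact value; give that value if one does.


x = 1 here; the reduced form reads 2F1, upper {-\frac{3}{2}, \frac{3}{2}}, lower {8}, C = -\frac{1}{2}. Verdict at x = 1: the half-integer Gauss pattern (I1) matches (x = 1; upper {-\frac{3}{2}, \frac{3}{2}} half-integers, c = 8 in the evaluable pattern). Its exact value is \left(-\frac{4194304}{3610035}\right) / \pi.

First insight: with t_0 = -\frac{1}{2}, the lower running product (C = -1/2) is a rising factorial.
Term ratio: r(k) = 1 * (k-\frac{3}{2}) (k+\frac{3}{2}) / [(k+8) (k+1)] ; factor over Q: parameters, x = 1, and C = -\frac{1}{2}.


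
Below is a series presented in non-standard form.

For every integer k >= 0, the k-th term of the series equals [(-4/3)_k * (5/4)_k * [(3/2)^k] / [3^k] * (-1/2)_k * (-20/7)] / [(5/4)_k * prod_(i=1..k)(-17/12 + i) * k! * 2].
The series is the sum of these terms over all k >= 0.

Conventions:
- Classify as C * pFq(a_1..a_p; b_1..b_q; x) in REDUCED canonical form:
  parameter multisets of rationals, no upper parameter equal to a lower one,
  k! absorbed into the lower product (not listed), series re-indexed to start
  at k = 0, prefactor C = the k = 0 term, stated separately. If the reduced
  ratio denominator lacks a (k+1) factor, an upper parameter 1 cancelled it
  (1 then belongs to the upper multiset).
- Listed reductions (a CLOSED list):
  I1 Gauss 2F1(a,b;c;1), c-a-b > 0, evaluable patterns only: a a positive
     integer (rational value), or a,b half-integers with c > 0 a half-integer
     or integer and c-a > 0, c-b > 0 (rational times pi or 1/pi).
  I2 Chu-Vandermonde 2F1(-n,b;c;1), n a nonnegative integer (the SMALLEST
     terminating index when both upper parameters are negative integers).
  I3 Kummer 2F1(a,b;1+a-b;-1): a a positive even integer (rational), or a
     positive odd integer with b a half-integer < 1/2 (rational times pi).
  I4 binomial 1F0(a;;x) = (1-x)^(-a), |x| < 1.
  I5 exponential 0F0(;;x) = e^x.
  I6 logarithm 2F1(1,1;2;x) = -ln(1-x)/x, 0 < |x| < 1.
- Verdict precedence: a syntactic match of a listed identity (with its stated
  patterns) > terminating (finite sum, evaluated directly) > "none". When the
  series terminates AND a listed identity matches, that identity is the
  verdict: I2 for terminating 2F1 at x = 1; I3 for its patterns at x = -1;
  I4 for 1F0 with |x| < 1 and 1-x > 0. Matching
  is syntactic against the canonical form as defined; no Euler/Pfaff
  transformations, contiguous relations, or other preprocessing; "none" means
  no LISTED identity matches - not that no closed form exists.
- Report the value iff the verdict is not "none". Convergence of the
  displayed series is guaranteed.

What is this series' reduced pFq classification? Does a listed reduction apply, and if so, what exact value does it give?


Structural cue: x = (1/2) and the two k-th powers (C = -10/7, x = 1/2) combine into one argument.
Consecutive-term ratio: r(k) = (1/2) * (k-4/3) (k-1/2) / [(k-5/12) (k+1)] - rational; roots negated = parameters, x = (1/2), C = -10/7.

Canonical form: C = -10/7 times 2F1 with upper {-4/3, -1/2}, lower {-5/12}, x = 1/2. Verdict: none - this 2F1 at x = 1/2 matches no listed pattern, and upper {-4/3, -1/2} holds no stopper.


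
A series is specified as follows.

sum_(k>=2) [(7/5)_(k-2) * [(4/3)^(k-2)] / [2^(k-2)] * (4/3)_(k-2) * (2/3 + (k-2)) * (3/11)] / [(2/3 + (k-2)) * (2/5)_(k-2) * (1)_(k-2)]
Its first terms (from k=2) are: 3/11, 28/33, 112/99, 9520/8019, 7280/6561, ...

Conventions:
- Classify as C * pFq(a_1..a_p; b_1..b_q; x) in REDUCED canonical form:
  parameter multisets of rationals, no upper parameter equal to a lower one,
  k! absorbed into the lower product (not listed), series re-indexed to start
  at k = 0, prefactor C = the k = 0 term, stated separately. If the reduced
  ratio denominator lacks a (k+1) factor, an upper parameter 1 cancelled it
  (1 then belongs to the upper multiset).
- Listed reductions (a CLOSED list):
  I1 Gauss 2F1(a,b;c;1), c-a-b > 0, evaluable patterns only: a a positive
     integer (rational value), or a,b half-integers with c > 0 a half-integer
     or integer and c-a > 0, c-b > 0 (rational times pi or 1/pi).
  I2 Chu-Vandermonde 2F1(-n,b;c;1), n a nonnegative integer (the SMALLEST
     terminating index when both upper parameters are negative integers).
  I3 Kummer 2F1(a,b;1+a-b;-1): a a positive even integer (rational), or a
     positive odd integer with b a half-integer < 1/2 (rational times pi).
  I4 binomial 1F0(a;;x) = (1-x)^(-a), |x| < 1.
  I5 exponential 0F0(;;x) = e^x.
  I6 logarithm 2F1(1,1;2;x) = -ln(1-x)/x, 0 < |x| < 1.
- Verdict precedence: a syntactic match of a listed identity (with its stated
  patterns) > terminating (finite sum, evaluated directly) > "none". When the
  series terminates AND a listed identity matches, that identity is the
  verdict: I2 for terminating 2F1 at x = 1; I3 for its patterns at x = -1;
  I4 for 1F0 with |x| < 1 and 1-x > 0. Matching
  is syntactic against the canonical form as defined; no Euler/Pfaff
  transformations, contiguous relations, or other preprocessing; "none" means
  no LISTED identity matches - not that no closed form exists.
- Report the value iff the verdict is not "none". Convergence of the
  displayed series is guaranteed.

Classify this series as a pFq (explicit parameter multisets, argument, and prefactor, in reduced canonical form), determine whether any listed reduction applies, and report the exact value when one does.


x = 2/3 here; the reduced form reads 2F1, upper {4/3, 7/5}, lower {2/5}, C = 3/11. Verdict: none - this 2F1 at x = 2/3 matches no listed pattern, and upper {4/3, 7/5} holds no stopper.

Key observation: t_0 = 3/11 here, and (1)_k (C = 3/11) is k! itself.
Adjacent-term ratio: r(k) = (2/3) * (k+4/3) (k+7/5) / [(k+2/5) (k+1)] - poly over poly, x = (2/3) from leading terms; C = 3/11 at k = 0.


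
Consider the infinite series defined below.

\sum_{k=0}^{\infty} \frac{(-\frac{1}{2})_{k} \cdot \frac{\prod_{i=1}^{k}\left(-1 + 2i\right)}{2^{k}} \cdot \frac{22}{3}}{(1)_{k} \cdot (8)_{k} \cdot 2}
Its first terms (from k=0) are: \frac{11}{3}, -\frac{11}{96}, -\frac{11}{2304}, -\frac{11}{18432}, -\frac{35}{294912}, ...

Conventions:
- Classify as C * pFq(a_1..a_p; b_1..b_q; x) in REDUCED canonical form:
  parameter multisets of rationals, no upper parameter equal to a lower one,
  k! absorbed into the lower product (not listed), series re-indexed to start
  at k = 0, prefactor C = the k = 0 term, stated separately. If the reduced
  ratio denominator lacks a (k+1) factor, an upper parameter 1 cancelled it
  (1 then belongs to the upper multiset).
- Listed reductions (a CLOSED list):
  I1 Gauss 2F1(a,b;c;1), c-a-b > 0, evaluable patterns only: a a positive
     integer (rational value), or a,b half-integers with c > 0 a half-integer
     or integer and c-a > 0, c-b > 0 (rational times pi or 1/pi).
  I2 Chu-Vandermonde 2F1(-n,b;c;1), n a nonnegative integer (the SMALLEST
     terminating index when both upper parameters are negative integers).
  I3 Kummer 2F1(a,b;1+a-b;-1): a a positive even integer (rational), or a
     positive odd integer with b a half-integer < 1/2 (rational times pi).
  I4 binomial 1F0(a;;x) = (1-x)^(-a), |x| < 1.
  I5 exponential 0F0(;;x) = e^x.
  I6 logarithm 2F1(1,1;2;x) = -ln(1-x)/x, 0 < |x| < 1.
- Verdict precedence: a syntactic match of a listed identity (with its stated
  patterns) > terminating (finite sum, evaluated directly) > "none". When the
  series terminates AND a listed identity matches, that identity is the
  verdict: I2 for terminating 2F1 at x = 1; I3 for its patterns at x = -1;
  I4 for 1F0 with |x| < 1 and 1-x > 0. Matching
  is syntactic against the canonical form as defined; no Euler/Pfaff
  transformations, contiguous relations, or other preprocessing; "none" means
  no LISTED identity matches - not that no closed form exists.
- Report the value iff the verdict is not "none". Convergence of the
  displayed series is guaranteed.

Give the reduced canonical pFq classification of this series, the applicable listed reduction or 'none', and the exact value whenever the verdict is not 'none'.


First insight: with t_0 = \frac{11}{3}, (1)_k (C = 11/3, x = 1) is k! itself.
Consecutive-term ratio: r(k) = 1 * (k-\frac{1}{2}) (k+\frac{1}{2}) / [(k+8) (k+1)] - rational; roots negated = parameters, x = 1, C = \frac{11}{3}.

Prefactor \frac{11}{3}, argument 1: 2F1 with upper {-\frac{1}{2}, \frac{1}{2}} over lower {8}. Verdict: Gauss's theorem I1 (half-integer case) matches (x = 1; upper {-\frac{1}{2}, \frac{1}{2}} half-integers, c = 8 in the evaluable pattern). Value: \frac{8388608}{752895} / \pi.


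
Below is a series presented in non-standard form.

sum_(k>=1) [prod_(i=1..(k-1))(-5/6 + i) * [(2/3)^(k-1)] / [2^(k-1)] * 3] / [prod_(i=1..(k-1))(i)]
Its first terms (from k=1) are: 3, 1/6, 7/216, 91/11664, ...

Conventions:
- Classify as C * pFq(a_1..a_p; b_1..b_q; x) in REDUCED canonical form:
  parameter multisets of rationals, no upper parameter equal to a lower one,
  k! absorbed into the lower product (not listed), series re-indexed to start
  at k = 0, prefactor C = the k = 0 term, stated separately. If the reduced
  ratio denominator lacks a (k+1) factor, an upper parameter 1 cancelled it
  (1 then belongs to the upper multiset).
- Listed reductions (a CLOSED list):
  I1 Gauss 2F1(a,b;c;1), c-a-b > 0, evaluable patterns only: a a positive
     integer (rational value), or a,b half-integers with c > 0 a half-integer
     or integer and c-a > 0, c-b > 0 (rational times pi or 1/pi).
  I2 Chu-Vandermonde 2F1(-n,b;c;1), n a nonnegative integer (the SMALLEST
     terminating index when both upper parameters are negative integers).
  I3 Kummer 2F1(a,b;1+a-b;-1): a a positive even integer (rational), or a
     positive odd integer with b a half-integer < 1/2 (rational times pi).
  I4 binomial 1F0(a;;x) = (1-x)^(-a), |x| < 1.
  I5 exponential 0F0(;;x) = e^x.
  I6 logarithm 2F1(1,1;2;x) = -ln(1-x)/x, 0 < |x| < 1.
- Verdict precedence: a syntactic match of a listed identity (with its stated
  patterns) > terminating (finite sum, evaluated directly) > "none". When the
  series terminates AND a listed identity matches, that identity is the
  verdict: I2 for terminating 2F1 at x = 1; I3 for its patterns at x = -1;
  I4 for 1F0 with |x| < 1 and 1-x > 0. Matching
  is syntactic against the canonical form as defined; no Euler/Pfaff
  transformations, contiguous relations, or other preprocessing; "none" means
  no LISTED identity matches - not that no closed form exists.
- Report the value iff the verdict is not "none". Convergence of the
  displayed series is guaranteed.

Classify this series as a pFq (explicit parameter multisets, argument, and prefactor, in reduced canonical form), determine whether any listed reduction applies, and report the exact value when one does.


x = 1/3 here; the reduced form reads 1F0, upper {1/6}, lower {-}, C = 3. Verdict: the I4 binomial reduction applies (the 1F0 binomial series: exponent -1/6, x = 1/3). Hence: 3 * (2/3)^(-1/6).

Key step: t_0 = 3 here, and the running product (prefactor 3) telescopes to a rising factorial.
Ratio: r(k) = (1/3) * (k+1/6) / [(k+1)] - rational in k, leading ratio (1/3); with t_0 = 3, classification follows.


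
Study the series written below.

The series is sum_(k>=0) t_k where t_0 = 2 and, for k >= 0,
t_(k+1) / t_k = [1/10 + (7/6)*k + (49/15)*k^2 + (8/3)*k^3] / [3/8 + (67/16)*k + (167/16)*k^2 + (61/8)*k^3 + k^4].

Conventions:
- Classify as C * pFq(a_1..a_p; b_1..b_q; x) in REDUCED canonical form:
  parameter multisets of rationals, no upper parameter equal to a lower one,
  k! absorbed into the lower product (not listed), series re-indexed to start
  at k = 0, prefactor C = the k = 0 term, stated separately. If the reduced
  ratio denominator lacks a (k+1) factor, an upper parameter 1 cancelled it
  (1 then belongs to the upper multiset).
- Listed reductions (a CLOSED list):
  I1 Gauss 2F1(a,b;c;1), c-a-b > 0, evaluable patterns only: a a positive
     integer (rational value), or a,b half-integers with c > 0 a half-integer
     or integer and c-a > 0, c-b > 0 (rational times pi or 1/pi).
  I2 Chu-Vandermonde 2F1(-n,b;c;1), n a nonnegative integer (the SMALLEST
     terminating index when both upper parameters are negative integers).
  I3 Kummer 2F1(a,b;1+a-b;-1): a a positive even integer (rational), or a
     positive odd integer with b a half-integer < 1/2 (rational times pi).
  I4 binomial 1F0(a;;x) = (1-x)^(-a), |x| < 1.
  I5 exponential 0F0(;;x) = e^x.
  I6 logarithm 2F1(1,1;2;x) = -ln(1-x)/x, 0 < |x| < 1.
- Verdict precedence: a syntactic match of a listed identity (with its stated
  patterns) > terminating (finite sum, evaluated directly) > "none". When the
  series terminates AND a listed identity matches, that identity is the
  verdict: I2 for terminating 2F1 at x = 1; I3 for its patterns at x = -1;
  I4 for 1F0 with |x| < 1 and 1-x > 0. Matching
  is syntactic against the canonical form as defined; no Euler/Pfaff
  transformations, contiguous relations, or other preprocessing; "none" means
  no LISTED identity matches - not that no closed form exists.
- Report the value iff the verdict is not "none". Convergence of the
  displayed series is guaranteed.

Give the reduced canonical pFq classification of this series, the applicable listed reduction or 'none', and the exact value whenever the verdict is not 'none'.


Classification (C = 2): 1F1 with upper {3/5}, lower {6}, argument x = 8/3. Verdict: none - this 1F1 at x = 8/3 matches no listed pattern, and upper {3/5} holds no stopper.

First insight: x = (8/3) and the parameter 1/8 appears in both the upper and lower lists and cancels (alongside the other common factor).
Step ratio: r(k) = (8/3) * (k+3/5) / [(k+6) (k+1)] - rational in k. x = (8/3); t_0 = 2; negate the roots.
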